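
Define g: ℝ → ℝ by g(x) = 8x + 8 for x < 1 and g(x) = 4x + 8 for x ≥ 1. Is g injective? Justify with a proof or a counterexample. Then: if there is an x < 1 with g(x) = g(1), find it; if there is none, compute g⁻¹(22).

1/2

Both pieces are strictly increasing (slopes 8 and 4), so each is injective on its own interval.
The left piece maps (−∞, 1) onto (−∞, 16); the right piece maps [1, ∞) onto [12, ∞).
These images overlap. In particular g(1) = 12 (right piece), and solving 8x + 8 = 12 on the left piece gives x = 1/2 < 1.
So g(1/2) = g(1) with 1/2 ≠ 1, and g is not injective. This x = 1/2 is the requested value below 1.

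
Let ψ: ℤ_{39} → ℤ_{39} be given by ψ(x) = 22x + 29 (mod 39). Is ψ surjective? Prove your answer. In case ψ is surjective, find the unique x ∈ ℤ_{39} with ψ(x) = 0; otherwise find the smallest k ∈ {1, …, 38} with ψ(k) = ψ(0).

By definition, ψ is surjective if every y in the codomain equals ψ(x) for some x in the domain.
Since gcd(22, 39) = 1, 22 is invertible modulo 39. Euclid's algorithm: 39 = 1·22 + 17, 22 = 1·17 + 5, 17 = 3·5 + 2, 5 = 2·2 + 1; back-substituting gives 1 = 16·22 − 9·39, so 22⁻¹ ≡ 16 (mod 39).
Then y ↦ 16(y − 29) is a two-sided inverse to ψ, so every y ∈ ℤ_{39} has a preimage.
So ψ is surjective.
Since ψ is surjective, we compute ψ⁻¹(0): solve 22x + 29 ≡ 0 (mod 39), i.e. 22x ≡ 10 (mod 39).
Multiplying by 22⁻¹ = 16 gives x ≡ 16·10 = 160 = 4·39 + 4 ≡ 4 (mod 39).
Check: ψ(4) = 22·4 + 29 = 117 = 3·39 + 0 ≡ 0 (mod 39).

4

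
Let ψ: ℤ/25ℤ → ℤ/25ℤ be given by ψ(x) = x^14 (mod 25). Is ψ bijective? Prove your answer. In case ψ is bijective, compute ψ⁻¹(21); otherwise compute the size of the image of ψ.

ψ(0) = 0^14 = 0.
ψ(5): Repeated squaring mod 25: 5^1 ≡ 5, 5^2 ≡ 5² = 25 ≡ 0, 5^4 ≡ 0² = 0, 5^8 ≡ 0² = 0. Since 14 = 8 + 4 + 2, 5^14 ≡ 0·0·0: 0·0 = 0, then 0·0 = 0. So 5^14 ≡ 0 (mod 25).
So ψ(0) = ψ(5) = 0 while 0 ≠ 5, hence ψ is not injective, hence not bijective.
Since ψ is not bijective, we determine |image(ψ)|. Computing x^14 mod 25 for each x (by repeated squaring, reducing mod 25 at every step), the values ψ(0), ψ(1), …, ψ(24) are: 0, 1, 9, 19, 6, 0, 21, 24, 4, 11, 0, 16, 14, 14, 16, 0, 11, 4, 24, 21, 0, 6, 19, 9, 1.
The distinct values are {0, 1, 4, 6, 9, 11, 14, 16, 19, 21, 24}; there are 11 of them.

11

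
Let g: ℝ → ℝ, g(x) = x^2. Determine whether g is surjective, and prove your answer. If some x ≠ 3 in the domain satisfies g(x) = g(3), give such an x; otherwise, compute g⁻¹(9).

Since 2 is even, x^2 ≥ 0 for all x ∈ ℝ, so −1 ∈ ℝ has no preimage. Therefore g is not surjective.
For the follow-up, such an x exists: taking x = −3 ∈ ℝ gives g(−3) = 9 = g(3) with −3 ≠ 3.

-3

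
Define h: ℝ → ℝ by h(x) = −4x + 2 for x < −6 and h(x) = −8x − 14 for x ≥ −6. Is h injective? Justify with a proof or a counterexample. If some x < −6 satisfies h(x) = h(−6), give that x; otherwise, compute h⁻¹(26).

-8

Both pieces are strictly decreasing (slopes −4 and −8), so each is injective on its own interval.
The left piece maps (−∞, −6) onto (26, ∞); the right piece maps [−6, ∞) onto (−∞, 34].
These images overlap. In particular h(−6) = 34 (right piece), and solving −4x + 2 = 34 on the left piece gives x = −8 < −6.
So h(−8) = h(−6) with −8 ≠ −6, and h is not injective. This x = −8 is the requested value below −6.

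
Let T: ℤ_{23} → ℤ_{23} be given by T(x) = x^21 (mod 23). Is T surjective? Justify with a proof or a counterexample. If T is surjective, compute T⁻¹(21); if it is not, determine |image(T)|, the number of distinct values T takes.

Since 23 is prime, the nonzero elements of ℤ_{23} form a cyclic group of order 22.
As gcd(21, 22) = 1, raising to the 21st power is a bijection on this group: if u^21 ≡ v^21 then (uv^{−1})^21 = 1, and the only element of order dividing gcd(21, 22) = 1 is 1, so u = v.
With T(0) = 0 this makes T injective on all of ℤ_{23}, hence bijective (finite equal-size domain and codomain). In particular T is surjective.
Since T is surjective, we find the preimage of 21. The inverse of x ↦ x^21 on (ℤ_{23})^× is x ↦ x^21, because 21·21 = 441 = 20·22 + 1 ≡ 1 (mod 22) and x^{22} = 1 for x ≠ 0 (Fermat). So T⁻¹(21) = 21^21 mod 23.
Repeated squaring mod 23: 21^1 ≡ 21, 21^2 ≡ 21² = 441 ≡ 4, 21^4 ≡ 4² = 16, 21^8 ≡ 16² = 256 ≡ 3, 21^16 ≡ 3² = 9. Since 21 = 16 + 4 + 1, 21^21 ≡ 9·16·21: 9·16 = 144 ≡ 6, then 6·21 = 126 ≡ 11. So 21^21 ≡ 11 (mod 23).
Hence T⁻¹(21) = 11.

11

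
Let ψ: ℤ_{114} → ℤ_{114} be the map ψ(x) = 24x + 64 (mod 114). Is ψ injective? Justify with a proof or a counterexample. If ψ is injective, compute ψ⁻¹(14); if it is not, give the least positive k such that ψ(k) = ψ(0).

We have gcd(24, 114) = 6 > 1. Taking s = 0 and t = 19: ψ(0) = 64 and ψ(19) = 24·19 + 64 = 520 ≡ 64 (mod 114).
So ψ(0) = ψ(19) while 0 ≠ 19, therefore ψ is not injective.
Since ψ is not injective, we find the least positive k with ψ(k) = ψ(0): this means 24k ≡ 0 (mod 114), i.e. 114 ∣ 24k. Since gcd(24, 114) = 6, dividing through by 6 this holds exactly when 19 ∣ 4k, and as gcd(4, 19) = 1, exactly when 19 ∣ k.
The smallest positive such k is 19.

19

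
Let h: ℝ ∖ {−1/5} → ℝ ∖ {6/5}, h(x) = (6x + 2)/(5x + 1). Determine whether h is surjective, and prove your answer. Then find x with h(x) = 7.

-5/29

For any y ≠ 6/5, solving y(5x + 1) = 6x + 2 for x gives a well-defined x ≠ −1/5. So h is surjective.
Solving h(x) = 7: cross-multiplying gives 6x + 2 = 7(5x + 1), which rearranges to −29x = 5, so x = −5/29.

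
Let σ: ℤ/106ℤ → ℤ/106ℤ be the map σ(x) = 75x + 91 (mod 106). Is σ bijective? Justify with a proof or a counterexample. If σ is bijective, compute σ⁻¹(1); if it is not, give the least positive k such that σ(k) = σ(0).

20

Recall: injectivity means: for all s, t in the domain, σ(s) = σ(t) implies s = t.
If σ(s) = σ(t), then 75s ≡ 75t (mod 106). Because gcd(75, 106) = 1, we may cancel 75 to get s ≡ t (mod 106).
We now compute 75⁻¹ mod 106 explicitly. Euclid's algorithm: 106 = 1·75 + 31, 75 = 2·31 + 13, 31 = 2·13 + 5, 13 = 2·5 + 3, 5 = 1·3 + 2, 3 = 1·2 + 1; back-substituting gives 1 = 41·75 − 29·106, so 75⁻¹ ≡ 41 (mod 106).
Then y ↦ 41(y − 91) is a two-sided inverse to σ, so every y ∈ ℤ/106ℤ has a preimage.
Thus σ is bijective.
Since σ is bijective, we find σ⁻¹(1): we need 75x ≡ 1 − 91 ≡ 16 (mod 106). Using 75⁻¹ = 41: x ≡ 41·16 = 656 = 6·106 + 20, so x = 20.
Check: σ(20) = 75·20 + 91 = 1591 = 15·106 + 1 ≡ 1 (mod 106).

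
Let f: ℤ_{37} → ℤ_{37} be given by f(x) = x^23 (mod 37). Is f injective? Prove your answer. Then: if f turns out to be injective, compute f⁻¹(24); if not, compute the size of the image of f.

Since 37 is prime, the nonzero elements of ℤ_{37} form a cyclic group of order 36.
As gcd(23, 36) = 1, raising to the 23rd power is a bijection on this group: if x_1^23 ≡ x_2^23 then (x_1x_2^{−1})^23 = 1, and the only element of order dividing gcd(23, 36) = 1 is 1, so x_1 = x_2.
With f(0) = 0 this makes f injective on all of ℤ_{37}, hence bijective (finite equal-size domain and codomain). In particular f is injective.
Since f is injective, we find the preimage of 24. The inverse of x ↦ x^23 on (ℤ_{37})^× is x ↦ x^11, because 23·11 = 253 = 7·36 + 1 ≡ 1 (mod 36) and x^{36} = 1 for x ≠ 0 (Fermat). So f⁻¹(24) = 24^11 mod 37.
Repeated squaring mod 37: 24^1 ≡ 24, 24^2 ≡ 24² = 576 ≡ 21, 24^4 ≡ 21² = 441 ≡ 34, 24^8 ≡ 34² = 1156 ≡ 9. Since 11 = 8 + 2 + 1, 24^11 ≡ 9·21·24: 9·21 = 189 ≡ 4, then 4·24 = 96 ≡ 22. So 24^11 ≡ 22 (mod 37).
Hence f⁻¹(24) = 22.

22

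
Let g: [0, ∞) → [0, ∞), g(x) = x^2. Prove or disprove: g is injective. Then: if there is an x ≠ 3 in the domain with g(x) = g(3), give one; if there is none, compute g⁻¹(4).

2

On [0, ∞), x ↦ x^2 is strictly increasing, so g(a) = g(b) forces a = b. So g is injective.
Since x ↦ x^2 is strictly increasing on [0, ∞), it is injective there, so no x ≠ 3 in the domain has g(x) = g(3). We therefore compute g⁻¹(4) = 4^{1/2} = 2 (indeed 2^2 = 4).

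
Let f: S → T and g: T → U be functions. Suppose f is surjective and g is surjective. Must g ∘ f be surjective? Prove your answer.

Let c ∈ U. Since g is surjective, there is b ∈ T with g(b) = c. Since f is surjective, there is a ∈ S with f(a) = b.
Then (g ∘ f)(a) = g(b) = c. Thus g ∘ f is surjective.

surjective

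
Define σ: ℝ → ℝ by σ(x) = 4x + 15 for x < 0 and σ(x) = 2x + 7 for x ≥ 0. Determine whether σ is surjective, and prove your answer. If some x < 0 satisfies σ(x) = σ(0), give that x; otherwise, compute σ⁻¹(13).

Both pieces are strictly increasing (slopes 4 and 2), so each is injective on its own interval.
The left piece maps (−∞, 0) onto (−∞, 15); the right piece maps [0, ∞) onto [7, ∞).
The union (−∞, 15) ∪ [7, ∞) covers ℝ, so σ is surjective.
For the follow-up: the images overlap, so an x < 0 with σ(x) = σ(0) exists. σ(0) = 7; solving 4x + 15 = 7 for x < 0 gives x = (7 − 15)/4 = −2.

-2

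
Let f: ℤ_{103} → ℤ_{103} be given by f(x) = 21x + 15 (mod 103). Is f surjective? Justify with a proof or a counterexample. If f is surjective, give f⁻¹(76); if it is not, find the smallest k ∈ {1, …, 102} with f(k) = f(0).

Since gcd(21, 103) = 1, 21 is invertible modulo 103. Euclid's algorithm: 103 = 4·21 + 19, 21 = 1·19 + 2, 19 = 9·2 + 1; back-substituting gives 1 = 54·21 − 11·103, so 21⁻¹ ≡ 54 (mod 103).
For any y ∈ ℤ_{103}, x = 54(y − 15) mod 103 satisfies f(x) = 21·54(y − 15) + 15 ≡ y (since 21·54 ≡ 1 mod 103). So every y has a preimage.
So f is surjective.
Since f is surjective, we compute f⁻¹(76): solve 21x + 15 ≡ 76 (mod 103), i.e. 21x ≡ 61 (mod 103).
Multiplying by 21⁻¹ = 54 gives x ≡ 54·61 = 3294 = 31·103 + 101 ≡ 101 (mod 103).
Check: f(101) = 21·101 + 15 = 2136 = 20·103 + 76 ≡ 76 (mod 103).

101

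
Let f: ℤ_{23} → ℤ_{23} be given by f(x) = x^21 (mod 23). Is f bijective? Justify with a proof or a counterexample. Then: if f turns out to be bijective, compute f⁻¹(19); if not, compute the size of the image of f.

Since 23 is prime, the nonzero elements of ℤ_{23} form a cyclic group of order 22.
As gcd(21, 22) = 1, raising to the 21st power is a bijection on this group: if s^21 ≡ t^21 then (st^{−1})^21 = 1, and the only element of order dividing gcd(21, 22) = 1 is 1, so s = t.
With f(0) = 0 this makes f injective on all of ℤ_{23}, hence bijective (finite equal-size domain and codomain). In particular f is bijective.
Since f is bijective, we find the preimage of 19. The inverse of x ↦ x^21 on (ℤ_{23})^× is x ↦ x^21, because 21·21 = 441 = 20·22 + 1 ≡ 1 (mod 22) and x^{22} = 1 for x ≠ 0 (Fermat). So f⁻¹(19) = 19^21 mod 23.
Repeated squaring mod 23: 19^1 ≡ 19, 19^2 ≡ 19² = 361 ≡ 16, 19^4 ≡ 16² = 256 ≡ 3, 19^8 ≡ 3² = 9, 19^16 ≡ 9² = 81 ≡ 12. Since 21 = 16 + 4 + 1, 19^21 ≡ 12·3·19: 12·3 = 36 ≡ 13, then 13·19 = 247 ≡ 17. So 19^21 ≡ 17 (mod 23).
Hence f⁻¹(19) = 17.

17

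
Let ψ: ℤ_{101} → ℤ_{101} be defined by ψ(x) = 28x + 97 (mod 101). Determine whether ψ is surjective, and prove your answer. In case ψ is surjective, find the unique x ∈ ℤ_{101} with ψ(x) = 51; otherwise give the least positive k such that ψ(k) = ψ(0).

20

Since gcd(28, 101) = 1, 28 is invertible modulo 101. Euclid's algorithm: 101 = 3·28 + 17, 28 = 1·17 + 11, 17 = 1·11 + 6, 11 = 1·6 + 5, 6 = 1·5 + 1; back-substituting gives 1 = 83·28 − 23·101, so 28⁻¹ ≡ 83 (mod 101).
Then y ↦ 83(y − 97) is a two-sided inverse to ψ, so every y ∈ ℤ_{101} has a preimage.
Therefore ψ is surjective.
Since ψ is surjective, we find ψ⁻¹(51): we need 28x ≡ 51 − 97 ≡ 55 (mod 101). Using 28⁻¹ = 83: x ≡ 83·55 = 4565 = 45·101 + 20, so x = 20.
Check: ψ(20) = 28·20 + 97 = 657 = 6·101 + 51 ≡ 51 (mod 101).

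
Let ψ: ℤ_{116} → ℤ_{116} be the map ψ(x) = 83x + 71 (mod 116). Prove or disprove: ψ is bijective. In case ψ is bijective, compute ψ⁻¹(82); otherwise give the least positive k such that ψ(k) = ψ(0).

77

If ψ(x_1) = ψ(x_2), then 83x_1 ≡ 83x_2 (mod 116). Because gcd(83, 116) = 1, we may cancel 83 to get x_1 ≡ x_2 (mod 116).
We now compute 83⁻¹ mod 116 explicitly. Euclid's algorithm: 116 = 1·83 + 33, 83 = 2·33 + 17, 33 = 1·17 + 16, 17 = 1·16 + 1; back-substituting gives 1 = 7·83 − 5·116, so 83⁻¹ ≡ 7 (mod 116).
Then y ↦ 7(y − 71) is a two-sided inverse to ψ, so every y ∈ ℤ_{116} has a preimage.
So ψ is bijective.
Since ψ is bijective, we find ψ⁻¹(82): we need 83x ≡ 82 − 71 ≡ 11 (mod 116). Using 83⁻¹ = 7: x ≡ 7·11 = 77, so x = 77.
Check: ψ(77) = 83·77 + 71 = 6462 = 55·116 + 82 ≡ 82 (mod 116).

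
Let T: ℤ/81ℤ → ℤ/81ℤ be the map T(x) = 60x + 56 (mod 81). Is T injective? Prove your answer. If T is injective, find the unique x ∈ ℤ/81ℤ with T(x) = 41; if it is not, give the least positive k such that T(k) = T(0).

We have gcd(60, 81) = 3 > 1. Taking a = 0 and b = 27: T(0) = 56 and T(27) = 60·27 + 56 = 1676 ≡ 56 (mod 81).
So T(0) = T(27) while 0 ≠ 27, hence T is not injective.
Since T is not injective, we find the least positive k with T(k) = T(0): this means 60k ≡ 0 (mod 81), i.e. 81 ∣ 60k. Since gcd(60, 81) = 3, dividing through by 3 this holds exactly when 27 ∣ 20k, and as gcd(20, 27) = 1, exactly when 27 ∣ k.
The smallest positive such k is 27.

27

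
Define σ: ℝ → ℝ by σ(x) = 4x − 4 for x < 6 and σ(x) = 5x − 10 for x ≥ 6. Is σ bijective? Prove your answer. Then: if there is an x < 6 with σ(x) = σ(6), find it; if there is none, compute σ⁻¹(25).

7

Both pieces are strictly increasing (slopes 4 and 5), so each is injective on its own interval.
The left piece maps (−∞, 6) onto (−∞, 20); the right piece maps [6, ∞) onto [20, ∞).
Since 20 = 20, the images partition ℝ: σ is injective and surjective, hence bijective.
Because the two images are disjoint, no x < 6 has σ(x) = σ(6), so we compute σ⁻¹(25): 25 lies in [20, ∞), so solve 5x − 10 = 25: x = (25 + 10)/5 = 7.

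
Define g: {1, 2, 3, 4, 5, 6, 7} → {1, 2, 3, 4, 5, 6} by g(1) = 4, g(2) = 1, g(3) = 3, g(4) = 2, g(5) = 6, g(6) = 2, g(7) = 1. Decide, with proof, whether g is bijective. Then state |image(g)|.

5

g(4) = 2 = g(6) with 4 ≠ 6, so g is not injective, hence not bijective.
The image of g is {1, 2, 3, 4, 6}, which has 5 elements.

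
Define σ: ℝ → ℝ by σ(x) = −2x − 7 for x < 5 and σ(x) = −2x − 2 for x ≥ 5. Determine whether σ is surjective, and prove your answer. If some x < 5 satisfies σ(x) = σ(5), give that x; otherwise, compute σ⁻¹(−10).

Both pieces are strictly decreasing (slopes −2 and −2), so each is injective on its own interval.
The left piece maps (−∞, 5) onto (−17, ∞); the right piece maps [5, ∞) onto (−∞, −12].
The union (−17, ∞) ∪ (−∞, −12] covers ℝ, so σ is surjective.
For the follow-up: the images overlap, so an x < 5 with σ(x) = σ(5) exists. σ(5) = −12; solving −2x − 7 = −12 for x < 5 gives x = (−12 + 7)/(−2) = 5/2.

5/2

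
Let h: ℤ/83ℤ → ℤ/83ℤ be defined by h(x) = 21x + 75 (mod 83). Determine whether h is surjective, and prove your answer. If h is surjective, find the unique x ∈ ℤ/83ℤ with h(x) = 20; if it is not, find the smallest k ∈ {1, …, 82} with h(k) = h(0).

29

Since gcd(21, 83) = 1, 21 is invertible modulo 83. Euclid's algorithm: 83 = 3·21 + 20, 21 = 1·20 + 1; back-substituting gives 1 = 4·21 − 1·83, so 21⁻¹ ≡ 4 (mod 83).
For any y ∈ ℤ/83ℤ, x = 4(y − 75) mod 83 satisfies h(x) = 21·4(y − 75) + 75 ≡ y (since 21·4 ≡ 1 mod 83). So every y has a preimage.
Therefore h is surjective.
Since h is surjective, we compute h⁻¹(20): solve 21x + 75 ≡ 20 (mod 83), i.e. 21x ≡ 28 (mod 83).
Multiplying by 21⁻¹ = 4 gives x ≡ 4·28 = 112 = 1·83 + 29 ≡ 29 (mod 83).
Check: h(29) = 21·29 + 75 = 684 = 8·83 + 20 ≡ 20 (mod 83).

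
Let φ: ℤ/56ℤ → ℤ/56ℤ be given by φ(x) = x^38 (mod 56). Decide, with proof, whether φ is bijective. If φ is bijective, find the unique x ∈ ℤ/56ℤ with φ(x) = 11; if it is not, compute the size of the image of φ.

φ(6): Repeated squaring mod 56: 6^1 ≡ 6, 6^2 ≡ 6² = 36, 6^4 ≡ 36² = 1296 ≡ 8, 6^8 ≡ 8² = 64 ≡ 8, 6^16 ≡ 8² = 64 ≡ 8, 6^32 ≡ 8² = 64 ≡ 8. Since 38 = 32 + 4 + 2, 6^38 ≡ 8·8·36: 8·8 = 64 ≡ 8, then 8·36 = 288 ≡ 8. So 6^38 ≡ 8 (mod 56).
φ(8): Repeated squaring mod 56: 8^1 ≡ 8, 8^2 ≡ 8² = 64 ≡ 8, 8^4 ≡ 8² = 64 ≡ 8, 8^8 ≡ 8² = 64 ≡ 8, 8^16 ≡ 8² = 64 ≡ 8, 8^32 ≡ 8² = 64 ≡ 8. Since 38 = 32 + 4 + 2, 8^38 ≡ 8·8·8: 8·8 = 64 ≡ 8, then 8·8 = 64 ≡ 8. So 8^38 ≡ 8 (mod 56).
So φ(6) = φ(8) = 8 while 6 ≠ 8, thus φ is not injective, hence not bijective.
Since φ is not bijective, we determine |image(φ)|. Computing x^38 mod 56 for each x (by repeated squaring, reducing mod 56 at every step), the values φ(0), φ(1), …, φ(55) are: 0, 1, 32, 9, 16, 25, 8, 49, 8, 25, 16, 9, 32, 1, 0, 1, 32, 9, 16, 25, 8, 49, 8, 25, 16, 9, 32, 1, 0, 1, 32, 9, 16, 25, 8, 49, 8, 25, 16, 9, 32, 1, 0, 1, 32, 9, 16, 25, 8, 49, 8, 25, 16, 9, 32, 1.
The distinct values are {0, 1, 8, 9, 16, 25, 32, 49}; there are 8 of them.

8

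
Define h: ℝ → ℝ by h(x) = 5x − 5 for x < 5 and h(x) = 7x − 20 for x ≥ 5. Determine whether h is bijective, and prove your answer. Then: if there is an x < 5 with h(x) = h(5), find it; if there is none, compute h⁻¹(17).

4

Both pieces are strictly increasing (slopes 5 and 7), so each is injective on its own interval.
The left piece maps (−∞, 5) onto (−∞, 20); the right piece maps [5, ∞) onto [15, ∞).
These images overlap. In particular h(5) = 15 (right piece), and solving 5x − 5 = 15 on the left piece gives x = 4 < 5.
So h(4) = h(5) with 4 ≠ 5, and h is not injective, hence not bijective. This x = 4 is the requested value below 5.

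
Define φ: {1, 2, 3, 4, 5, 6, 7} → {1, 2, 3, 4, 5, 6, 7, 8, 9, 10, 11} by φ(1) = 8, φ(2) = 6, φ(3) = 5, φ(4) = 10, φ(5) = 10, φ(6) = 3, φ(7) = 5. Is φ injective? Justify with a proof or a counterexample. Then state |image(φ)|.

φ(4) = 10 = φ(5) with 4 ≠ 5, so φ is not injective.
The image of φ is {3, 5, 6, 8, 10}, which has 5 elements.

5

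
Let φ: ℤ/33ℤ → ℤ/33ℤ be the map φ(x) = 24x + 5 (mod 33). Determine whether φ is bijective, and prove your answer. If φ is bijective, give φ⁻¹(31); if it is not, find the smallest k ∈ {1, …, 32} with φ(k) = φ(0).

Recall: φ is injective if φ(u) = φ(v) implies u = v.
We have gcd(24, 33) = 3 > 1. Taking u = 0 and v = 11: φ(0) = 5 and φ(11) = 24·11 + 5 = 269 ≡ 5 (mod 33).
So φ(0) = φ(11) while 0 ≠ 11, hence φ is not injective, hence not bijective.
Since φ is not bijective, we find the least positive k with φ(k) = φ(0): this means 24k ≡ 0 (mod 33), i.e. 33 ∣ 24k. Since gcd(24, 33) = 3, dividing through by 3 this holds exactly when 11 ∣ 8k, and as gcd(8, 11) = 1, exactly when 11 ∣ k.
The smallest positive such k is 11.

11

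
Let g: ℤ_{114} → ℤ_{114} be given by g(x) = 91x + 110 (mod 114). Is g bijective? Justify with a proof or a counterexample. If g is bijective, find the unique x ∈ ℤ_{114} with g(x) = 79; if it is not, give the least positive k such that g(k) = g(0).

41

Recall that g is injective when g(u) = g(v) forces u = v.
Suppose g(u) = g(v) in ℤ_{114}. Then 91u + 110 ≡ 91v + 110 (mod 114), thus 91(u − v) ≡ 0 (mod 114).
Since gcd(91, 114) = 1, 91 is invertible modulo 114, so u − v ≡ 0 (mod 114), i.e. u = v.
We now compute 91⁻¹ mod 114 explicitly. Euclid's algorithm: 114 = 1·91 + 23, 91 = 3·23 + 22, 23 = 1·22 + 1; back-substituting gives 1 = 109·91 − 87·114, so 91⁻¹ ≡ 109 (mod 114).
Then y ↦ 109(y − 110) is a two-sided inverse to g, so every y ∈ ℤ_{114} has a preimage.
So g is bijective.
Since g is bijective, we compute g⁻¹(79): solve 91x + 110 ≡ 79 (mod 114), i.e. 91x ≡ 83 (mod 114).
Multiplying by 91⁻¹ = 109 gives x ≡ 109·83 = 9047 = 79·114 + 41 ≡ 41 (mod 114).
Check: g(41) = 91·41 + 110 = 3841 = 33·114 + 79 ≡ 79 (mod 114).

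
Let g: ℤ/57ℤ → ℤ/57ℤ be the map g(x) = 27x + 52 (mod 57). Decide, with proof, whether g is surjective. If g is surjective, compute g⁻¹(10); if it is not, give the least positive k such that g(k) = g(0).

19

Recall that g is surjective if every y in the codomain equals g(x) for some x in the domain.
Since gcd(27, 57) = 3, we have 27x ≡ 0 (mod 3) for all x, so g(x) ≡ 1 (mod 3).
But 0 ≢ 1 (mod 3), so 0 ∈ ℤ/57ℤ has no preimage. So g is not surjective.
Since g is not surjective, we find the least positive k with g(k) = g(0): this means 27k ≡ 0 (mod 57), i.e. 57 ∣ 27k. Since gcd(27, 57) = 3, dividing through by 3 this holds exactly when 19 ∣ 9k, and as gcd(9, 19) = 1, exactly when 19 ∣ k.
The smallest positive such k is 19.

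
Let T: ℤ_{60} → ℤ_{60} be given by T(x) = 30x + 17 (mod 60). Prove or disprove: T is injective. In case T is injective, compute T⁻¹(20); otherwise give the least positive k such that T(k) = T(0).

2

Recall: injectivity means: for all s, t in the domain, T(s) = T(t) implies s = t.
We have gcd(30, 60) = 30 > 1. Taking s = 0 and t = 2: T(0) = 17 and T(2) = 30·2 + 17 = 77 ≡ 17 (mod 60).
So T(0) = T(2) while 0 ≠ 2, therefore T is not injective.
Since T is not injective, we find the least positive k with T(k) = T(0): this means 30k ≡ 0 (mod 60), i.e. 60 ∣ 30k. Since gcd(30, 60) = 30, dividing through by 30 this holds exactly when 2 ∣ k.
The smallest positive such k is 2.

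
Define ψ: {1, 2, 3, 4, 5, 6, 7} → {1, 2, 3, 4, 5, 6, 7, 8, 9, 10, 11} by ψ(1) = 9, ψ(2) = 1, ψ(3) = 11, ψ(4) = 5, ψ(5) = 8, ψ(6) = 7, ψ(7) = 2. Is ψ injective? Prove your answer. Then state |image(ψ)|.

The values ψ(1), …, ψ(7) are 9, 1, 11, 5, 8, 7, 2 — all distinct.
So ψ(u) = ψ(v) only when u = v, and ψ is injective.
The image of ψ is {1, 2, 5, 7, 8, 9, 11}, which has 7 elements.

7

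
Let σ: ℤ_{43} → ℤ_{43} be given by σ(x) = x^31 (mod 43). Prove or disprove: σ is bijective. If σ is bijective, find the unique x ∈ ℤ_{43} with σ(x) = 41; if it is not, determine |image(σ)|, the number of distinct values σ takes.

11

Since 43 is prime, the nonzero elements of ℤ_{43} form a cyclic group of order 42.
As gcd(31, 42) = 1, raising to the 31st power is a bijection on this group: if a^31 ≡ b^31 then (ab^{−1})^31 = 1, and the only element of order dividing gcd(31, 42) = 1 is 1, so a = b.
With σ(0) = 0 this makes σ injective on all of ℤ_{43}, hence bijective (finite equal-size domain and codomain). In particular σ is bijective.
Since σ is bijective, we find the preimage of 41. The inverse of x ↦ x^31 on (ℤ_{43})^× is x ↦ x^19, because 31·19 = 589 = 14·42 + 1 ≡ 1 (mod 42) and x^{42} = 1 for x ≠ 0 (Fermat). So σ⁻¹(41) = 41^19 mod 43.
Repeated squaring mod 43: 41^1 ≡ 41, 41^2 ≡ 41² = 1681 ≡ 4, 41^4 ≡ 4² = 16, 41^8 ≡ 16² = 256 ≡ 41, 41^16 ≡ 41² = 1681 ≡ 4. Since 19 = 16 + 2 + 1, 41^19 ≡ 4·4·41: 4·4 = 16, then 16·41 = 656 ≡ 11. So 41^19 ≡ 11 (mod 43).
Hence σ⁻¹(41) = 11.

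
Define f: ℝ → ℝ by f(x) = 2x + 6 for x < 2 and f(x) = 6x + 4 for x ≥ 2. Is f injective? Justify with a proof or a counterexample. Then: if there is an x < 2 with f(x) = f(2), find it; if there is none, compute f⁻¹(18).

Both pieces are strictly increasing (slopes 2 and 6), so each is injective on its own interval.
The left piece maps (−∞, 2) onto (−∞, 10); the right piece maps [2, ∞) onto [16, ∞).
These images are disjoint, so no value is attained by both pieces. Thus f is injective.
Because the two images are disjoint, no x < 2 has f(x) = f(2), so we compute f⁻¹(18): 18 lies in [16, ∞), so solve 6x + 4 = 18: x = (18 − 4)/6 = 7/3.

7/3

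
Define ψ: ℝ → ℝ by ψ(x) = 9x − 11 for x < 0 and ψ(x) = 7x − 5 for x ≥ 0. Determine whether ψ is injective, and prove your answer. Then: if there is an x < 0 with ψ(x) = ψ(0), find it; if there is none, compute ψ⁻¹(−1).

4/7

Both pieces are strictly increasing (slopes 9 and 7), so each is injective on its own interval.
The left piece maps (−∞, 0) onto (−∞, −11); the right piece maps [0, ∞) onto [−5, ∞).
These images are disjoint, so no value is attained by both pieces. So ψ is injective.
Because the two images are disjoint, no x < 0 has ψ(x) = ψ(0), so we compute ψ⁻¹(−1): −1 lies in [−5, ∞), so solve 7x − 5 = −1: x = (−1 + 5)/7 = 4/7.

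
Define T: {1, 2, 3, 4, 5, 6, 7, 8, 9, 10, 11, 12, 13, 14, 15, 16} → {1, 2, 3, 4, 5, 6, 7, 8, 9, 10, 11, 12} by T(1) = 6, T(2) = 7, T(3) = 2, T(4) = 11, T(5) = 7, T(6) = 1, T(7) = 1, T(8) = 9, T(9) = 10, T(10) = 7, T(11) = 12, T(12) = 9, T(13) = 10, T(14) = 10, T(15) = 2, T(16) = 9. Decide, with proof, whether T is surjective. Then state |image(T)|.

8

No element maps to 3, so T is not surjective.
The image of T is {1, 2, 6, 7, 9, 10, 11, 12}, which has 8 elements.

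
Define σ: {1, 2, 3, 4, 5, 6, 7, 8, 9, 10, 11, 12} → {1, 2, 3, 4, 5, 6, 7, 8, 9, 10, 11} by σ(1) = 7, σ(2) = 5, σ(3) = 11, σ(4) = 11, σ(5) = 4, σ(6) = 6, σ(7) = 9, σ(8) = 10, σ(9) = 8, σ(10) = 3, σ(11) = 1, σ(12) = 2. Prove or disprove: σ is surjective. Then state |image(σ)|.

Every element of the codomain has a preimage: 1 = σ(11), 2 = σ(12), 3 = σ(10), 4 = σ(5), 5 = σ(2), 6 = σ(6), 7 = σ(1), 8 = σ(9), 9 = σ(7), 10 = σ(8), 11 = σ(3).
Therefore σ is surjective.
The image of σ is {1, 2, 3, 4, 5, 6, 7, 8, 9, 10, 11}, which has 11 elements.

11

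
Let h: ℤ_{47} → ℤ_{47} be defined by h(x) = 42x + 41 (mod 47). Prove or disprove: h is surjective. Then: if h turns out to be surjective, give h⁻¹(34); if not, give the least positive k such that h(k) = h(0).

Since gcd(42, 47) = 1, 42 is invertible modulo 47. Euclid's algorithm: 47 = 1·42 + 5, 42 = 8·5 + 2, 5 = 2·2 + 1; back-substituting gives 1 = 28·42 − 25·47, so 42⁻¹ ≡ 28 (mod 47).
Then y ↦ 28(y − 41) is a two-sided inverse to h, so every y ∈ ℤ_{47} has a preimage.
Thus h is surjective.
Since h is surjective, we find h⁻¹(34): we need 42x ≡ 34 − 41 ≡ 40 (mod 47). Using 42⁻¹ = 28: x ≡ 28·40 = 1120 = 23·47 + 39, so x = 39.
Check: h(39) = 42·39 + 41 = 1679 = 35·47 + 34 ≡ 34 (mod 47).

39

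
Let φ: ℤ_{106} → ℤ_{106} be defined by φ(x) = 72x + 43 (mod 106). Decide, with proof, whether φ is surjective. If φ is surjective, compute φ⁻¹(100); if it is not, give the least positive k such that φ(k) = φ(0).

Recall that φ is surjective if every y in the codomain equals φ(x) for some x in the domain.
Since gcd(72, 106) = 2, we have 72x ≡ 0 (mod 2) for all x, so φ(x) ≡ 1 (mod 2).
But 0 ≢ 1 (mod 2), so 0 ∈ ℤ_{106} has no preimage. Thus φ is not surjective.
Since φ is not surjective, we find the least positive k with φ(k) = φ(0): this means 72k ≡ 0 (mod 106), i.e. 106 ∣ 72k. Since gcd(72, 106) = 2, dividing through by 2 this holds exactly when 53 ∣ 36k, and as gcd(36, 53) = 1, exactly when 53 ∣ k.
The smallest positive such k is 53.

53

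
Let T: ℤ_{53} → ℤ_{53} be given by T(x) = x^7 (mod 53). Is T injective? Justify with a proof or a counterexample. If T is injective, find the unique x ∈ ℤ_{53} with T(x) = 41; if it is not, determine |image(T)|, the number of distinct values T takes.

27

Since 53 is prime, the nonzero elements of ℤ_{53} form a cyclic group of order 52.
As gcd(7, 52) = 1, raising to the 7th power is a bijection on this group: if x_1^7 ≡ x_2^7 then (x_1x_2^{−1})^7 = 1, and the only element of order dividing gcd(7, 52) = 1 is 1, so x_1 = x_2.
With T(0) = 0 this makes T injective on all of ℤ_{53}, hence bijective (finite equal-size domain and codomain). In particular T is injective.
Since T is injective, we find the preimage of 41. The inverse of x ↦ x^7 on (ℤ_{53})^× is x ↦ x^15, because 7·15 = 105 = 2·52 + 1 ≡ 1 (mod 52) and x^{52} = 1 for x ≠ 0 (Fermat). So T⁻¹(41) = 41^15 mod 53.
Repeated squaring mod 53: 41^1 ≡ 41, 41^2 ≡ 41² = 1681 ≡ 38, 41^4 ≡ 38² = 1444 ≡ 13, 41^8 ≡ 13² = 169 ≡ 10. Since 15 = 8 + 4 + 2 + 1, 41^15 ≡ 10·13·38·41: 10·13 = 130 ≡ 24, then 24·38 = 912 ≡ 11, then 11·41 = 451 ≡ 27. So 41^15 ≡ 27 (mod 53).
Hence T⁻¹(41) = 27.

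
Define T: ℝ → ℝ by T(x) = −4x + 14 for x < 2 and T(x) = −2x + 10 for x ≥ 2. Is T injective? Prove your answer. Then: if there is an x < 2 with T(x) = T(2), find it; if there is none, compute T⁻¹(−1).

11/2

Both pieces are strictly decreasing (slopes −4 and −2), so each is injective on its own interval.
The left piece maps (−∞, 2) onto (6, ∞); the right piece maps [2, ∞) onto (−∞, 6].
These images are disjoint, so no value is attained by both pieces. Hence T is injective.
Because the two images are disjoint, no x < 2 has T(x) = T(2), so we compute T⁻¹(−1): −1 lies in (−∞, 6], so solve −2x + 10 = −1: x = (−1 − 10)/(−2) = 11/2.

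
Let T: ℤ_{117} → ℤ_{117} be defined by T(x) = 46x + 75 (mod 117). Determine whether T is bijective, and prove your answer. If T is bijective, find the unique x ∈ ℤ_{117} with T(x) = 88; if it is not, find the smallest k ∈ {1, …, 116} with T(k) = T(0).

By definition, injectivity means: for all a, b in the domain, T(a) = T(b) implies a = b.
Suppose T(a) = T(b) in ℤ_{117}. Then 46a + 75 ≡ 46b + 75 (mod 117), therefore 46(a − b) ≡ 0 (mod 117).
Since gcd(46, 117) = 1, 46 is invertible modulo 117, so a − b ≡ 0 (mod 117), i.e. a = b.
We now compute 46⁻¹ mod 117 explicitly. Euclid's algorithm: 117 = 2·46 + 25, 46 = 1·25 + 21, 25 = 1·21 + 4, 21 = 5·4 + 1; back-substituting gives 1 = 28·46 − 11·117, so 46⁻¹ ≡ 28 (mod 117).
For any y ∈ ℤ_{117}, x = 28(y − 75) mod 117 satisfies T(x) = 46·28(y − 75) + 75 ≡ y (since 46·28 ≡ 1 mod 117). So every y has a preimage.
Hence T is bijective.
Since T is bijective, we find T⁻¹(88): we need 46x ≡ 88 − 75 ≡ 13 (mod 117). Using 46⁻¹ = 28: x ≡ 28·13 = 364 = 3·117 + 13, so x = 13.
Check: T(13) = 46·13 + 75 = 673 = 5·117 + 88 ≡ 88 (mod 117).

13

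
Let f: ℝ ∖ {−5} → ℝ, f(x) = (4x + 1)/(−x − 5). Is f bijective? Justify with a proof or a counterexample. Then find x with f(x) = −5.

If f(x) = −4, cross-multiplying gives −1(4x + 1) = 4(−x − 5), which simplifies to −1 = −20 — false.  So −4 has no preimage and f is not surjective.
So f is not bijective.
Solving f(x) = −5: cross-multiplying gives 4x + 1 = −5(−x − 5), which rearranges to −1x = 24, so x = −24.

-24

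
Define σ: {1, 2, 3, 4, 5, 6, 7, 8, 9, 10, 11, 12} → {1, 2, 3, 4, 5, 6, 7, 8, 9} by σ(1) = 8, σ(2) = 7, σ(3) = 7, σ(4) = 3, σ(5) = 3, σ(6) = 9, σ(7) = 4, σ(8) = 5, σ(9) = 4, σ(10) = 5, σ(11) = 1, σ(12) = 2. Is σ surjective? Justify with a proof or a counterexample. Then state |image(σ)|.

8

No element maps to 6, so σ is not surjective.
The image of σ is {1, 2, 3, 4, 5, 7, 8, 9}, which has 8 elements.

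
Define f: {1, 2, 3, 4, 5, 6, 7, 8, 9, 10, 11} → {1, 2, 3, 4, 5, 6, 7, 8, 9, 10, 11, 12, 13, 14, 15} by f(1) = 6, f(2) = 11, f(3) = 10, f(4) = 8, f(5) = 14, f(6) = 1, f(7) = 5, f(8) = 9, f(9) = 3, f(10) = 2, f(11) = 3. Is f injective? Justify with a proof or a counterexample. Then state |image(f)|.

10

f(9) = 3 = f(11) with 9 ≠ 11, so f is not injective.
The image of f is {1, 2, 3, 5, 6, 8, 9, 10, 11, 14}, which has 10 elements.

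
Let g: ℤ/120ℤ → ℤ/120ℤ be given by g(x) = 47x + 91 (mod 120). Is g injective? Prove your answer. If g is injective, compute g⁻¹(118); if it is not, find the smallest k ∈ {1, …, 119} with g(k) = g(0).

If g(x_1) = g(x_2), then 47x_1 ≡ 47x_2 (mod 120). Because gcd(47, 120) = 1, we may cancel 47 to get x_1 ≡ x_2 (mod 120).
So g is injective.
We now compute 47⁻¹ mod 120 explicitly. Euclid's algorithm: 120 = 2·47 + 26, 47 = 1·26 + 21, 26 = 1·21 + 5, 21 = 4·5 + 1; back-substituting gives 1 = 23·47 − 9·120, so 47⁻¹ ≡ 23 (mod 120).
Since g is injective, we compute g⁻¹(118): solve 47x + 91 ≡ 118 (mod 120), i.e. 47x ≡ 27 (mod 120).
Multiplying by 47⁻¹ = 23 gives x ≡ 23·27 = 621 = 5·120 + 21 ≡ 21 (mod 120).
Check: g(21) = 47·21 + 91 = 1078 = 8·120 + 118 ≡ 118 (mod 120).

21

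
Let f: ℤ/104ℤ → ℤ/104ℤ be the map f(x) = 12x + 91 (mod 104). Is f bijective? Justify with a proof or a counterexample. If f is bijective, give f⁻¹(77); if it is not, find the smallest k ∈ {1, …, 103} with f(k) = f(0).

26

By definition, f is injective when f(s) = f(t) forces s = t.
We have gcd(12, 104) = 4 > 1. Taking s = 0 and t = 26: f(0) = 91 and f(26) = 12·26 + 91 = 403 ≡ 91 (mod 104).
So f(0) = f(26) while 0 ≠ 26, so f is not injective, hence not bijective.
Since f is not bijective, we find the least positive k with f(k) = f(0): this means 12k ≡ 0 (mod 104), i.e. 104 ∣ 12k. Since gcd(12, 104) = 4, dividing through by 4 this holds exactly when 26 ∣ 3k, and as gcd(3, 26) = 1, exactly when 26 ∣ k.
The smallest positive such k is 26.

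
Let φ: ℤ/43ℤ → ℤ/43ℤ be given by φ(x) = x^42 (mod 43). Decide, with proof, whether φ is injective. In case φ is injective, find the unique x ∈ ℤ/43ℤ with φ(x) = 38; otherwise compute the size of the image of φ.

φ(1) = 1^42 = 1.
φ(2): Repeated squaring mod 43: 2^1 ≡ 2, 2^2 ≡ 2² = 4, 2^4 ≡ 4² = 16, 2^8 ≡ 16² = 256 ≡ 41, 2^16 ≡ 41² = 1681 ≡ 4, 2^32 ≡ 4² = 16. Since 42 = 32 + 8 + 2, 2^42 ≡ 16·41·4: 16·41 = 656 ≡ 11, then 11·4 = 44 ≡ 1. So 2^42 ≡ 1 (mod 43).
So φ(1) = φ(2) = 1 while 1 ≠ 2, hence φ is not injective.
Since φ is not injective, we determine |image(φ)|. Computing x^42 mod 43 for each x (by repeated squaring, reducing mod 43 at every step), the values φ(0), φ(1), …, φ(42) are: 0, 1, 1, 1, 1, 1, 1, 1, 1, 1, 1, 1, 1, 1, 1, 1, 1, 1, 1, 1, 1, 1, 1, 1, 1, 1, 1, 1, 1, 1, 1, 1, 1, 1, 1, 1, 1, 1, 1, 1, 1, 1, 1.
The distinct values are {0, 1}; there are 2 of them.

2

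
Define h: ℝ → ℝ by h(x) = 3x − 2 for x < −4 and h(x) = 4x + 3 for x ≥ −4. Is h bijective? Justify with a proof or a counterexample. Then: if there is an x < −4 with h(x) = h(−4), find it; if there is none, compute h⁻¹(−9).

Both pieces are strictly increasing (slopes 3 and 4), so each is injective on its own interval.
The left piece maps (−∞, −4) onto (−∞, −14); the right piece maps [−4, ∞) onto [−13, ∞).
The images leave a gap (−14 has no preimage), so h is not surjective, hence not bijective.
Because the two images are disjoint, no x < −4 has h(x) = h(−4), so we compute h⁻¹(−9): −9 lies in [−13, ∞), so solve 4x + 3 = −9: x = (−9 − 3)/4 = −3.

-3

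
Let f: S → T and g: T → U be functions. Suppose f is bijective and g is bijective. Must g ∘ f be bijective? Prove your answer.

Injectivity: if g(f(a)) = g(f(b)) then f(a) = f(b) (g injective) so a = b (f injective).
Surjectivity: for c ∈ U pick b with g(b) = c, then a with f(a) = b; then (g ∘ f)(a) = c.
So g ∘ f is bijective.

bijective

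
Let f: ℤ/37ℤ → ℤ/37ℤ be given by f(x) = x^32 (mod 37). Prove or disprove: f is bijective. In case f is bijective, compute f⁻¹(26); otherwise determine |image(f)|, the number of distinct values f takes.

10

f(1) = 1^32 = 1.
f(6): Repeated squaring mod 37: 6^1 ≡ 6, 6^2 ≡ 6² = 36, 6^4 ≡ 36² = 1296 ≡ 1, 6^8 ≡ 1² = 1, 6^16 ≡ 1² = 1, 6^32 ≡ 1² = 1. So 6^32 ≡ 1 (mod 37).
So f(1) = f(6) = 1 while 1 ≠ 6, therefore f is not injective, hence not bijective.
Since f is not bijective, we determine |image(f)|. Computing x^32 mod 37 for each x (by repeated squaring, reducing mod 37 at every step), the values f(0), f(1), …, f(36) are: 0, 1, 7, 16, 12, 9, 1, 9, 10, 34, 26, 10, 7, 12, 26, 33, 33, 34, 16, 16, 34, 33, 33, 26, 12, 7, 10, 26, 34, 10, 9, 1, 9, 12, 16, 7, 1.
The distinct values are {0, 1, 7, 9, 10, 12, 16, 26, 33, 34}; there are 10 of them.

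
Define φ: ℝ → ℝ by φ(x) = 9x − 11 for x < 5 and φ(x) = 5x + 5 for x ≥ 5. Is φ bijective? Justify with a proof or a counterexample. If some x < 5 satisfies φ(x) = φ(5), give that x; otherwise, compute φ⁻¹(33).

41/9

Both pieces are strictly increasing (slopes 9 and 5), so each is injective on its own interval.
The left piece maps (−∞, 5) onto (−∞, 34); the right piece maps [5, ∞) onto [30, ∞).
These images overlap. In particular φ(5) = 30 (right piece), and solving 9x − 11 = 30 on the left piece gives x = 41/9 < 5.
So φ(41/9) = φ(5) with 41/9 ≠ 5, and φ is not injective, hence not bijective. This x = 41/9 is the requested value below 5.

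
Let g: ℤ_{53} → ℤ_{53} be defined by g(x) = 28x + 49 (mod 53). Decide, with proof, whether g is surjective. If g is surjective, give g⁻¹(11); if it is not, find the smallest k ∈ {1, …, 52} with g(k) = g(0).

Since gcd(28, 53) = 1, 28 is invertible modulo 53. Euclid's algorithm: 53 = 1·28 + 25, 28 = 1·25 + 3, 25 = 8·3 + 1; back-substituting gives 1 = 36·28 − 19·53, so 28⁻¹ ≡ 36 (mod 53).
For any y ∈ ℤ_{53}, x = 36(y − 49) mod 53 satisfies g(x) = 28·36(y − 49) + 49 ≡ y (since 28·36 ≡ 1 mod 53). So every y has a preimage.
Hence g is surjective.
Since g is surjective, we find g⁻¹(11): we need 28x ≡ 11 − 49 ≡ 15 (mod 53). Using 28⁻¹ = 36: x ≡ 36·15 = 540 = 10·53 + 10, so x = 10.
Check: g(10) = 28·10 + 49 = 329 = 6·53 + 11 ≡ 11 (mod 53).

10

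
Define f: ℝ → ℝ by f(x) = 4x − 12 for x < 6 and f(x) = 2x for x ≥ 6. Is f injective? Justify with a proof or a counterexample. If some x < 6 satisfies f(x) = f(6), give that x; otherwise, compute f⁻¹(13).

13/2

Both pieces are strictly increasing (slopes 4 and 2), so each is injective on its own interval.
The left piece maps (−∞, 6) onto (−∞, 12); the right piece maps [6, ∞) onto [12, ∞).
These images are disjoint, so no value is attained by both pieces. Therefore f is injective.
Because the two images are disjoint, no x < 6 has f(x) = f(6), so we compute f⁻¹(13): 13 lies in [12, ∞), so solve 2x = 13: x = (13 − 0)/2 = 13/2.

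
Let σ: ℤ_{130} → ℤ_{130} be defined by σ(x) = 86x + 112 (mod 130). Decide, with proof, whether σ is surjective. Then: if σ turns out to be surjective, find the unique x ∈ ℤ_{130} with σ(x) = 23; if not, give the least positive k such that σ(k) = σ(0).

Since gcd(86, 130) = 2, we have 86x ≡ 0 (mod 2) for all x, so σ(x) ≡ 0 (mod 2).
But 1 ≢ 0 (mod 2), so 1 ∈ ℤ_{130} has no preimage. Hence σ is not surjective.
Since σ is not surjective, we find the least positive k with σ(k) = σ(0): this means 86k ≡ 0 (mod 130), i.e. 130 ∣ 86k. Since gcd(86, 130) = 2, dividing through by 2 this holds exactly when 65 ∣ 43k, and as gcd(43, 65) = 1, exactly when 65 ∣ k.
The smallest positive such k is 65.

65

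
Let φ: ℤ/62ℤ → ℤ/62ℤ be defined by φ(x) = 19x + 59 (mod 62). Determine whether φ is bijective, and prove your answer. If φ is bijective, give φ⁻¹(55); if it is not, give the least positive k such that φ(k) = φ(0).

Suppose φ(a) = φ(b) in ℤ/62ℤ. Then 19a + 59 ≡ 19b + 59 (mod 62), hence 19(a − b) ≡ 0 (mod 62).
Since gcd(19, 62) = 1, 19 is invertible modulo 62, therefore a − b ≡ 0 (mod 62), i.e. a = b.
We now compute 19⁻¹ mod 62 explicitly. Euclid's algorithm: 62 = 3·19 + 5, 19 = 3·5 + 4, 5 = 1·4 + 1; back-substituting gives 1 = 49·19 − 15·62, so 19⁻¹ ≡ 49 (mod 62).
For any y ∈ ℤ/62ℤ, x = 49(y − 59) mod 62 satisfies φ(x) = 19·49(y − 59) + 59 ≡ y (since 19·49 ≡ 1 mod 62). So every y has a preimage.
So φ is bijective.
Since φ is bijective, we compute φ⁻¹(55): solve 19x + 59 ≡ 55 (mod 62), i.e. 19x ≡ 58 (mod 62).
Multiplying by 19⁻¹ = 49 gives x ≡ 49·58 = 2842 = 45·62 + 52 ≡ 52 (mod 62).
Check: φ(52) = 19·52 + 59 = 1047 = 16·62 + 55 ≡ 55 (mod 62).

52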